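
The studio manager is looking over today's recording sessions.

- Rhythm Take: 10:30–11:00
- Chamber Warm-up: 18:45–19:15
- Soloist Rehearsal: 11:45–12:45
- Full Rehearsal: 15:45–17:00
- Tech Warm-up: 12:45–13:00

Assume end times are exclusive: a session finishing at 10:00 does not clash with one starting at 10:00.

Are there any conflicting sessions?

No

Two intervals overlap when each starts before the other ends.
Sorted by start: Rhythm Take, Soloist Rehearsal, Tech Warm-up, Full Rehearsal, Chamber Warm-up.
Soloist Rehearsal starts after Rhythm Take ends, so nothing later overlaps Rhythm Take either.
Tech Warm-up starts exactly when Soloist Rehearsal ends (back-to-back, no overlap), so nothing later overlaps Soloist Rehearsal either.
Full Rehearsal starts after Tech Warm-up ends, so nothing later overlaps Tech Warm-up either.
Chamber Warm-up starts after Full Rehearsal ends.
Every pair is clear; the schedule has no overlaps.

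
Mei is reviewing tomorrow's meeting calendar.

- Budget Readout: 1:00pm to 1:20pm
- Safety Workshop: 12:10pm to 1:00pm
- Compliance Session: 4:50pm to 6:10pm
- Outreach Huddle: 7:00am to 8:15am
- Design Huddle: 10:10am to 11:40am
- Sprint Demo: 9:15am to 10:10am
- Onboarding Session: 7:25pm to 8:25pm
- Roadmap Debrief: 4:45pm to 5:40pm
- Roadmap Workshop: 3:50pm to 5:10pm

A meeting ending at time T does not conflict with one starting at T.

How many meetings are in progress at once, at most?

Sweep the timeline, counting +1 at each start and −1 at each end (ends before starts at a tie):
7:00am start Outreach Huddle → 1
8:15am end Outreach Huddle → 0
9:15am start Sprint Demo → 1
10:10am end Sprint Demo → 0
10:10am start Design Huddle → 1
11:40am end Design Huddle → 0
12:10pm start Safety Workshop → 1
1:00pm end Safety Workshop → 0
1:00pm start Budget Readout → 1
1:20pm end Budget Readout → 0
3:50pm start Roadmap Workshop → 1
4:45pm start Roadmap Debrief → 2
4:50pm start Compliance Session → 3
5:10pm end Roadmap Workshop → 2
5:40pm end Roadmap Debrief → 1
6:10pm end Compliance Session → 0
7:25pm start Onboarding Session → 1
8:25pm end Onboarding Session → 0
Peak is 3, at 4:50pm (Compliance Session, Roadmap Debrief, Roadmap Workshop).

3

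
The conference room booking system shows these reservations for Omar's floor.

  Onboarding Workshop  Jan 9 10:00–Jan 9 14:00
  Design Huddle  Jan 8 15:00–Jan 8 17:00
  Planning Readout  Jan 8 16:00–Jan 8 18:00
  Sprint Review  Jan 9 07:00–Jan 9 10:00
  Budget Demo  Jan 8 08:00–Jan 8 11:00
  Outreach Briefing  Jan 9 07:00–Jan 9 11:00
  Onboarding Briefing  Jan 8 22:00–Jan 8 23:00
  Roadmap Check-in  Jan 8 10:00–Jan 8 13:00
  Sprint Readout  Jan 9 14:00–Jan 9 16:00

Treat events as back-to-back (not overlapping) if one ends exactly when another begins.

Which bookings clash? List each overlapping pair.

Sorted by start: Budget Demo, Roadmap Check-in, Design Huddle, Planning Readout, Onboarding Briefing, Sprint Review, Outreach Briefing, Onboarding Workshop, Sprint Readout.
Roadmap Check-in starts before Budget Demo ends → Budget Demo and Roadmap Check-in overlap.
Design Huddle starts after Budget Demo ends, so nothing later overlaps Budget Demo either.
Design Huddle starts after Roadmap Check-in ends, so nothing later overlaps Roadmap Check-in either.
Planning Readout starts before Design Huddle ends → Design Huddle and Planning Readout overlap.
Onboarding Briefing starts after Design Huddle ends, so nothing later overlaps Design Huddle either.
Onboarding Briefing starts after Planning Readout ends, so nothing later overlaps Planning Readout either.
Sprint Review starts after Onboarding Briefing ends, so nothing later overlaps Onboarding Briefing either.
Outreach Briefing starts before Sprint Review ends → Sprint Review and Outreach Briefing overlap.
Onboarding Workshop starts exactly when Sprint Review ends (back-to-back, no overlap), so nothing later overlaps Sprint Review either.
Onboarding Workshop starts before Outreach Briefing ends → Outreach Briefing and Onboarding Workshop overlap.
Sprint Readout starts after Outreach Briefing ends.
Sprint Readout starts exactly when Onboarding Workshop ends (back-to-back, no overlap).

Budget Demo & Roadmap Check-in, Design Huddle & Planning Readout, Onboarding Workshop & Outreach Briefing, Outreach Briefing & Sprint Review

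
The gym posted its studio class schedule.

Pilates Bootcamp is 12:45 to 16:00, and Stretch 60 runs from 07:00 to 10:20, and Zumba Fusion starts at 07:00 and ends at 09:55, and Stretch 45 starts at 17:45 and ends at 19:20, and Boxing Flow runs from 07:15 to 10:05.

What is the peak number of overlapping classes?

Sweep the timeline, counting +1 at each start and −1 at each end (ends before starts at a tie):
07:00 start Stretch 60 → 1
07:00 start Zumba Fusion → 2
07:15 start Boxing Flow → 3
09:55 end Zumba Fusion → 2
10:05 end Boxing Flow → 1
10:20 end Stretch 60 → 0
12:45 start Pilates Bootcamp → 1
16:00 end Pilates Bootcamp → 0
17:45 start Stretch 45 → 1
19:20 end Stretch 45 → 0
Peak is 3, at 07:15 (Boxing Flow, Stretch 60, Zumba Fusion).

3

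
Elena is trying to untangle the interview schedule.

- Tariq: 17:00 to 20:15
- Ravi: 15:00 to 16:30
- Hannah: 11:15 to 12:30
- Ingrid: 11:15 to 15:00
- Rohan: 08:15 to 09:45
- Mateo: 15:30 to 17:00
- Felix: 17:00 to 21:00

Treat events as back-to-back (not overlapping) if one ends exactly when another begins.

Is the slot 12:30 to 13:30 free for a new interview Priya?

Rohan: ends 09:45 at or before Priya starts 12:30 → clear.
Hannah: ends 12:30 at or before Priya starts 12:30 → clear.
Ingrid: starts 11:15 before Priya ends 13:30, and ends 15:00 after Priya starts 12:30 → overlap.
Ravi: starts 15:00 at or after Priya ends 13:30 → clear.
Mateo: starts 15:30 at or after Priya ends 13:30 → clear.
Tariq: starts 17:00 at or after Priya ends 13:30 → clear.
Felix: starts 17:00 at or after Priya ends 13:30 → clear.
Priya overlaps Ingrid.

No — it overlaps Ingrid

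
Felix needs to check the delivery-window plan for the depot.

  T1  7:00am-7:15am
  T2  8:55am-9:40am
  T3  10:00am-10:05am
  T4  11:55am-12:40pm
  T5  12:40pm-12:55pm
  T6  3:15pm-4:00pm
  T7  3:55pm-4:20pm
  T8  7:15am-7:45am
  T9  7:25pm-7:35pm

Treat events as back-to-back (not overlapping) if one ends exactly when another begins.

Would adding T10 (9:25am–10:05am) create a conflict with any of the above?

T1: ends 7:15am at or before T10 starts 9:25am → clear.
T8: ends 7:45am at or before T10 starts 9:25am → clear.
T2: starts 8:55am before T10 ends 10:05am, and ends 9:40am after T10 starts 9:25am → overlap.
T3: starts 10:00am before T10 ends 10:05am, and ends 10:05am after T10 starts 9:25am → overlap.
T4: starts 11:55am at or after T10 ends 10:05am → clear.
T5: starts 12:40pm at or after T10 ends 10:05am → clear.
T6: starts 3:15pm at or after T10 ends 10:05am → clear.
T7: starts 3:55pm at or after T10 ends 10:05am → clear.
T9: starts 7:25pm at or after T10 ends 10:05am → clear.
T10 overlaps T2, T3.

Yes — it overlaps T2, T3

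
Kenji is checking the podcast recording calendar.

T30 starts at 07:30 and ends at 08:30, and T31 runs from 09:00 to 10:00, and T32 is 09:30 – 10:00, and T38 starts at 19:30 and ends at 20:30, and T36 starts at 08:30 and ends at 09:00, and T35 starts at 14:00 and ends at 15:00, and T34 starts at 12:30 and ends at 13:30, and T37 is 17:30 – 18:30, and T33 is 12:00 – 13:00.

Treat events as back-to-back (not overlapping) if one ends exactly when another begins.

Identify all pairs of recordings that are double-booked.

Sorted by start: T30, T36, T31, T32, T33, T34, T35, T37, T38.
T36 starts exactly when T30 ends (back-to-back, no overlap), so T30 has no further overlaps.
T31 starts exactly when T36 ends (back-to-back, no overlap), so T36 has no further overlaps.
T32 starts before T31 ends → T31 and T32 overlap.
T33 starts after T31 ends, so T31 has no further overlaps.
T33 starts after T32 ends, so T32 has no further overlaps.
T34 starts before T33 ends → T33 and T34 overlap.
T35 starts after T33 ends, so T33 has no further overlaps.
T35 starts after T34 ends, so T34 has no further overlaps.
T37 starts after T35 ends, so T35 has no further overlaps.
T38 starts after T37 ends.

T31 & T32, T33 & T34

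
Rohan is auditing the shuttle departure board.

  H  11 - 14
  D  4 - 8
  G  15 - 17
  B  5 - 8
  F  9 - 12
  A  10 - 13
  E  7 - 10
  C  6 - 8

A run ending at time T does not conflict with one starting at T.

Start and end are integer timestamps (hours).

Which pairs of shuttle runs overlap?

A & F, A & H, B & C, B & D, B & E, C & D, C & E, D & E, E & F, F & H

Check each pair: they overlap iff neither finishes before the other starts.
Sorted by start: D, B, C, E, F, A, H, G.
B starts before D ends → D and B overlap.
C starts before D ends → D and C overlap.
E starts before D ends → D and E overlap.
F starts after D ends, so D has no further overlaps.
C starts before B ends → B and C overlap.
E starts before B ends → B and E overlap.
F starts after B ends, so B has no further overlaps.
E starts before C ends → C and E overlap.
F starts after C ends, so C has no further overlaps.
F starts before E ends → E and F overlap.
A starts exactly when E ends (back-to-back, no overlap), so E has no further overlaps.
A starts before F ends → F and A overlap.
H starts before F ends → F and H overlap.
G starts after F ends.
H starts before A ends → A and H overlap.
G starts after A ends.
G starts after H ends.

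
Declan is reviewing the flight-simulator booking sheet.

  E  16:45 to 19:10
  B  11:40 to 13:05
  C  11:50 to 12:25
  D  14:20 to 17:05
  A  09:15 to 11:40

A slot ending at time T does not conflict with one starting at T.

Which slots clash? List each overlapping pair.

B & C, D & E

Check each pair: they overlap iff neither finishes before the other starts.
Sorted by start: A, B, C, D, E.
B starts exactly when A ends (back-to-back, no overlap), so A has no further overlaps.
C starts before B ends → B and C overlap.
D starts after B ends, so B has no further overlaps.
D starts after C ends, so C has no further overlaps.
E starts before D ends → D and E overlap.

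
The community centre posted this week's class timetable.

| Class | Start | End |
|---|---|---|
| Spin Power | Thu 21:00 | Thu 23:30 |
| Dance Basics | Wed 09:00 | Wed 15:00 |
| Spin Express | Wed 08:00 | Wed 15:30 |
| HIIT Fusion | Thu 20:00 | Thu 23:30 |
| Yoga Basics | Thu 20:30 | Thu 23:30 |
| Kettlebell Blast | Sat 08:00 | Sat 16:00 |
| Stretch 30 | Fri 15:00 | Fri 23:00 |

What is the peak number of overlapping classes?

Sort all start/end points and keep a running count:
Wed 08:00 start Spin Express → 1
Wed 09:00 start Dance Basics → 2
Wed 15:00 end Dance Basics → 1
Wed 15:30 end Spin Express → 0
Thu 20:00 start HIIT Fusion → 1
Thu 20:30 start Yoga Basics → 2
Thu 21:00 start Spin Power → 3
Thu 23:30 end HIIT Fusion → 2
Thu 23:30 end Spin Power → 1
Thu 23:30 end Yoga Basics → 0
Fri 15:00 start Stretch 30 → 1
Fri 23:00 end Stretch 30 → 0
Sat 08:00 start Kettlebell Blast → 1
Sat 16:00 end Kettlebell Blast → 0
Peak is 3, at Thu 21:00 (HIIT Fusion, Spin Power, Yoga Basics).

3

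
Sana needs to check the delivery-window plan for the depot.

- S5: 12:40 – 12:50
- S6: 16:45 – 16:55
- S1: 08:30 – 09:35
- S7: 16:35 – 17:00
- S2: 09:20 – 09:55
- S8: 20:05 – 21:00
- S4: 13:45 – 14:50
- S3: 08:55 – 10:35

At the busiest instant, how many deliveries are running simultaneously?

3

Walk through starts and ends in time order (an end at T is processed before a start at T):
08:30 start S1 → 1
08:55 start S3 → 2
09:20 start S2 → 3
09:35 end S1 → 2
09:55 end S2 → 1
10:35 end S3 → 0
12:40 start S5 → 1
12:50 end S5 → 0
13:45 start S4 → 1
14:50 end S4 → 0
16:35 start S7 → 1
16:45 start S6 → 2
16:55 end S6 → 1
17:00 end S7 → 0
20:05 start S8 → 1
21:00 end S8 → 0
Peak is 3, at 09:20 (S1, S2, S3).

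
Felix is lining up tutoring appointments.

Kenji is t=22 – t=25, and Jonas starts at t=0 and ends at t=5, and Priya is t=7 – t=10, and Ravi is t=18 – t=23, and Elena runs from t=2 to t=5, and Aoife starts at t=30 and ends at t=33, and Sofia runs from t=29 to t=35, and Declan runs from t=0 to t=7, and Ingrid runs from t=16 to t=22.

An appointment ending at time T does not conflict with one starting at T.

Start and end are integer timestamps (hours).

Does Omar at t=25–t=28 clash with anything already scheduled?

No — it doesn't clash with anything

Jonas: ends t=5 at or before Omar starts t=25 → clear.
Declan: ends t=7 at or before Omar starts t=25 → clear.
Elena: ends t=5 at or before Omar starts t=25 → clear.
Priya: ends t=10 at or before Omar starts t=25 → clear.
Ingrid: ends t=22 at or before Omar starts t=25 → clear.
Ravi: ends t=23 at or before Omar starts t=25 → clear.
Kenji: ends t=25 at or before Omar starts t=25 → clear.
Sofia: starts t=29 at or after Omar ends t=28 → clear.
Aoife: starts t=30 at or after Omar ends t=28 → clear.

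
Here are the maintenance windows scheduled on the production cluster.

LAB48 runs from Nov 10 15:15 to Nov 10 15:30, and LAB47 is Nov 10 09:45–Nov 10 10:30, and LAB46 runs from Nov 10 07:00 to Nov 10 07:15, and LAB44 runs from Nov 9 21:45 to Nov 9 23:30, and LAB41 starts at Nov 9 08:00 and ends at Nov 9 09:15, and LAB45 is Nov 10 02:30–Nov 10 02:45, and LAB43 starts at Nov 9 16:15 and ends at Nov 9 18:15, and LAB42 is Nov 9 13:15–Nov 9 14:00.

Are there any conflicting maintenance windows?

Check each pair: they overlap iff neither finishes before the other starts.
Sorted by start: LAB41, LAB42, LAB43, LAB44, LAB45, LAB46, LAB47, LAB48.
LAB42 starts after LAB41 ends, so nothing later overlaps LAB41 either.
LAB43 starts after LAB42 ends, so nothing later overlaps LAB42 either.
LAB44 starts after LAB43 ends, so nothing later overlaps LAB43 either.
LAB45 starts after LAB44 ends, so nothing later overlaps LAB44 either.
LAB46 starts after LAB45 ends, so nothing later overlaps LAB45 either.
LAB47 starts after LAB46 ends, so nothing later overlaps LAB46 either.
LAB48 starts after LAB47 ends.
Every pair is clear; the schedule has no overlaps.

No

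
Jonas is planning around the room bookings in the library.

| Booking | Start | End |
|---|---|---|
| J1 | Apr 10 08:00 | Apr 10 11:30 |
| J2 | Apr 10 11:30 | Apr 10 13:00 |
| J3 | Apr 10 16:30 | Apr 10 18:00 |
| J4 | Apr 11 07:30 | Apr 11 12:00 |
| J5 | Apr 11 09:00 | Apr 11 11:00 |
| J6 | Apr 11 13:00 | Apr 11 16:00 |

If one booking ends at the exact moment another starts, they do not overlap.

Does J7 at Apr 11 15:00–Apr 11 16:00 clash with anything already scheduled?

J1: ends Apr 10 11:30 at or before J7 starts Apr 11 15:00 → clear.
J2: ends Apr 10 13:00 at or before J7 starts Apr 11 15:00 → clear.
J3: ends Apr 10 18:00 at or before J7 starts Apr 11 15:00 → clear.
J4: ends Apr 11 12:00 at or before J7 starts Apr 11 15:00 → clear.
J5: ends Apr 11 11:00 at or before J7 starts Apr 11 15:00 → clear.
J6: starts Apr 11 13:00 before J7 ends Apr 11 16:00, and ends Apr 11 16:00 after J7 starts Apr 11 15:00 → overlap.
J7 overlaps J6.

Yes — it overlaps J6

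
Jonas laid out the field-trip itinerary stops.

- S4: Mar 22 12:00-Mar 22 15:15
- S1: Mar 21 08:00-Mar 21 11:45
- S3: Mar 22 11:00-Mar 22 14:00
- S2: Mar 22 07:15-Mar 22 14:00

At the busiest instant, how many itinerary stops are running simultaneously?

Sweep the timeline, counting +1 at each start and −1 at each end (ends before starts at a tie):
Mar 21 08:00 start S1 → 1
Mar 21 11:45 end S1 → 0
Mar 22 07:15 start S2 → 1
Mar 22 11:00 start S3 → 2
Mar 22 12:00 start S4 → 3
Mar 22 14:00 end S2 → 2
Mar 22 14:00 end S3 → 1
Mar 22 15:15 end S4 → 0
Peak is 3, at Mar 22 12:00 (S2, S3, S4).

3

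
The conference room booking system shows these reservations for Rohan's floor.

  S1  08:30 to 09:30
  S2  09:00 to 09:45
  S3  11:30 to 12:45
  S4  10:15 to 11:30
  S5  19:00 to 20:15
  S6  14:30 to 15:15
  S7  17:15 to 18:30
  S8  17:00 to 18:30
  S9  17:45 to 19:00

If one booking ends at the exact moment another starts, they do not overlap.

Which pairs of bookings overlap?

Sorted by start: S1, S2, S4, S3, S6, S8, S7, S9, S5.
S2 starts before S1 ends → S1 and S2 overlap.
S4 starts after S1 ends — done with S1.
S4 starts after S2 ends — done with S2.
S3 starts exactly when S4 ends (back-to-back, no overlap) — done with S4.
S6 starts after S3 ends — done with S3.
S8 starts after S6 ends — done with S6.
S7 starts before S8 ends → S8 and S7 overlap.
S9 starts before S8 ends → S8 and S9 overlap.
S5 starts after S8 ends.
S9 starts before S7 ends → S7 and S9 overlap.
S5 starts after S7 ends.
S5 starts exactly when S9 ends (back-to-back, no overlap).

S1 & S2, S7 & S8, S7 & S9, S8 & S9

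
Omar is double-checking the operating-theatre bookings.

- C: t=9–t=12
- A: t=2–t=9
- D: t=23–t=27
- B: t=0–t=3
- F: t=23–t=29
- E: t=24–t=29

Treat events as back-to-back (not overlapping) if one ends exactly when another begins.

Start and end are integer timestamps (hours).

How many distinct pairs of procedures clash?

Sorted by start: B, A, C, D, F, E.
A starts before B ends → B and A overlap.
C starts after B ends, so nothing later overlaps B either.
C starts exactly when A ends (back-to-back, no overlap), so nothing later overlaps A either.
D starts after C ends, so nothing later overlaps C either.
F starts before D ends → D and F overlap.
E starts before D ends → D and E overlap.
E starts before F ends → F and E overlap.
Overlapping pairs: A & B, D & E, D & F, E & F — 4 in total.

4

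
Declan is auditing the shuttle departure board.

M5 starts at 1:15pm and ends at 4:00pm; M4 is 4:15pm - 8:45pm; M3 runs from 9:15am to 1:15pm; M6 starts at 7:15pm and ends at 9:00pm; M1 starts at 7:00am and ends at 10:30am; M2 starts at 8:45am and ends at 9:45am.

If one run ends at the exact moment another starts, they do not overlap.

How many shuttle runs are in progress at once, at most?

3

Sort all start/end points and keep a running count:
7:00am start M1 → 1
8:45am start M2 → 2
9:15am start M3 → 3
9:45am end M2 → 2
10:30am end M1 → 1
1:15pm end M3 → 0
1:15pm start M5 → 1
4:00pm end M5 → 0
4:15pm start M4 → 1
7:15pm start M6 → 2
8:45pm end M4 → 1
9:00pm end M6 → 0
Peak is 3, at 9:15am (M1, M2, M3).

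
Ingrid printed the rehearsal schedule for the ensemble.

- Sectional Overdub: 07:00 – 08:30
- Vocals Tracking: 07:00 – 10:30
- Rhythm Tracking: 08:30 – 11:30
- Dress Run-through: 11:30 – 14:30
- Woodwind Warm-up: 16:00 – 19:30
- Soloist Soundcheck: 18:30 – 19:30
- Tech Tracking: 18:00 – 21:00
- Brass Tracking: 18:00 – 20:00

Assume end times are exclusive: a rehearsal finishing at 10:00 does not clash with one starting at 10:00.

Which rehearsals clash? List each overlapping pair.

Sorted by start: Sectional Overdub, Vocals Tracking, Rhythm Tracking, Dress Run-through, Woodwind Warm-up, Tech Tracking, Brass Tracking, Soloist Soundcheck.
Vocals Tracking starts before Sectional Overdub ends → Sectional Overdub and Vocals Tracking overlap.
Rhythm Tracking starts exactly when Sectional Overdub ends (back-to-back, no overlap); Sectional Overdub is clear from here.
Rhythm Tracking starts before Vocals Tracking ends → Vocals Tracking and Rhythm Tracking overlap.
Dress Run-through starts after Vocals Tracking ends; Vocals Tracking is clear from here.
Dress Run-through starts exactly when Rhythm Tracking ends (back-to-back, no overlap); Rhythm Tracking is clear from here.
Woodwind Warm-up starts after Dress Run-through ends; Dress Run-through is clear from here.
Tech Tracking starts before Woodwind Warm-up ends → Woodwind Warm-up and Tech Tracking overlap.
Brass Tracking starts before Woodwind Warm-up ends → Woodwind Warm-up and Brass Tracking overlap.
Soloist Soundcheck starts before Woodwind Warm-up ends → Woodwind Warm-up and Soloist Soundcheck overlap.
Brass Tracking starts before Tech Tracking ends → Tech Tracking and Brass Tracking overlap.
Soloist Soundcheck starts before Tech Tracking ends → Tech Tracking and Soloist Soundcheck overlap.
Soloist Soundcheck starts before Brass Tracking ends → Brass Tracking and Soloist Soundcheck overlap.

Brass Tracking & Soloist Soundcheck, Brass Tracking & Tech Tracking, Brass Tracking & Woodwind Warm-up, Rhythm Tracking & Vocals Tracking, Sectional Overdub & Vocals Tracking, Soloist Soundcheck & Tech Tracking, Soloist Soundcheck & Woodwind Warm-up, Tech Tracking & Woodwind Warm-up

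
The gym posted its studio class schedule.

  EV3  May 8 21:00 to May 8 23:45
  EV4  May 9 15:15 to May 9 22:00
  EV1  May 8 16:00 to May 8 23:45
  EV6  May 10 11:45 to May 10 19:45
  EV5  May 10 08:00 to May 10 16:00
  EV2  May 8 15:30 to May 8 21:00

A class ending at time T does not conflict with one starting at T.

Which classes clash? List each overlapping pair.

EV1 & EV2, EV1 & EV3, EV5 & EV6

Sorted by start: EV2, EV1, EV3, EV4, EV5, EV6.
EV1 starts before EV2 ends → EV2 and EV1 overlap.
EV3 starts exactly when EV2 ends (back-to-back, no overlap), so EV2 has no further overlaps.
EV3 starts before EV1 ends → EV1 and EV3 overlap.
EV4 starts after EV1 ends, so EV1 has no further overlaps.
EV4 starts after EV3 ends, so EV3 has no further overlaps.
EV5 starts after EV4 ends, so EV4 has no further overlaps.
EV6 starts before EV5 ends → EV5 and EV6 overlap.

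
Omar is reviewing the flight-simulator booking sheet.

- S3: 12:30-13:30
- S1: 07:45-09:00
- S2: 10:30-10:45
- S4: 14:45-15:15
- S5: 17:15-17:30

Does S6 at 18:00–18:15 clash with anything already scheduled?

S1: ends 09:00 at or before S6 starts 18:00 → clear.
S2: ends 10:45 at or before S6 starts 18:00 → clear.
S3: ends 13:30 at or before S6 starts 18:00 → clear.
S4: ends 15:15 at or before S6 starts 18:00 → clear.
S5: ends 17:30 at or before S6 starts 18:00 → clear.

No — it doesn't clash with anything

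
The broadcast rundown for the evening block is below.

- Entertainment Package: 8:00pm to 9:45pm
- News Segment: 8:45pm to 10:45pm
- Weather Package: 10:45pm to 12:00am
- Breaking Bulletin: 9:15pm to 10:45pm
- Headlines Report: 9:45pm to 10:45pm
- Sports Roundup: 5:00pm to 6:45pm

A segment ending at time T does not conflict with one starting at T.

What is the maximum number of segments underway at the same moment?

3

Sort all start/end points and keep a running count:
5:00pm start Sports Roundup → 1
6:45pm end Sports Roundup → 0
8:00pm start Entertainment Package → 1
8:45pm start News Segment → 2
9:15pm start Breaking Bulletin → 3
9:45pm end Entertainment Package → 2
9:45pm start Headlines Report → 3
10:45pm end Breaking Bulletin → 2
10:45pm end Headlines Report → 1
10:45pm end News Segment → 0
10:45pm start Weather Package → 1
12:00am end Weather Package → 0
Peak is 3, at 9:15pm (Breaking Bulletin, Entertainment Package, News Segment).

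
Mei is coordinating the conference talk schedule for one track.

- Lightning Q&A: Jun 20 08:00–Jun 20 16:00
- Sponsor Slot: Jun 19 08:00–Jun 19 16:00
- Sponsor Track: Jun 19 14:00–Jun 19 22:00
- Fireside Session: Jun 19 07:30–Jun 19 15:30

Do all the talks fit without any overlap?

No

Sorted by start: Fireside Session, Sponsor Slot, Sponsor Track, Lightning Q&A.
Sponsor Slot starts before Fireside Session ends → Fireside Session and Sponsor Slot overlap.
That's a conflict, so the schedule is not conflict-free.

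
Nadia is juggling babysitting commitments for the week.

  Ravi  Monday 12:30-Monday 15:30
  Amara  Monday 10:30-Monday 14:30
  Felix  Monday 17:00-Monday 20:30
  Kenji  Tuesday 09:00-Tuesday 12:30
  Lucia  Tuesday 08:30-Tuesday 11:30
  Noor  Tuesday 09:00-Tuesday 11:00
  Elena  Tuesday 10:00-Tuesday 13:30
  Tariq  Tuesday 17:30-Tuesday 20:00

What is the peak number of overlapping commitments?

Walk through starts and ends in time order (an end at T is processed before a start at T):
Monday 10:30 start Amara → 1
Monday 12:30 start Ravi → 2
Monday 14:30 end Amara → 1
Monday 15:30 end Ravi → 0
Monday 17:00 start Felix → 1
Monday 20:30 end Felix → 0
Tuesday 08:30 start Lucia → 1
Tuesday 09:00 start Kenji → 2
Tuesday 09:00 start Noor → 3
Tuesday 10:00 start Elena → 4
Tuesday 11:00 end Noor → 3
Tuesday 11:30 end Lucia → 2
Tuesday 12:30 end Kenji → 1
Tuesday 13:30 end Elena → 0
Tuesday 17:30 start Tariq → 1
Tuesday 20:00 end Tariq → 0
Peak is 4, at Tuesday 10:00 (Elena, Kenji, Lucia, Noor).

4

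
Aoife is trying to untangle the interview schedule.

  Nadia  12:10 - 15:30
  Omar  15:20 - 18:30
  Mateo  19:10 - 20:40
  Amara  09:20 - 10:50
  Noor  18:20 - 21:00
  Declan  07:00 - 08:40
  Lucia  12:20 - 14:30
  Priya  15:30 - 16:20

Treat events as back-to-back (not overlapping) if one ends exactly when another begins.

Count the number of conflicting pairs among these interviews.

Sorted by start: Declan, Amara, Nadia, Lucia, Omar, Priya, Noor, Mateo.
Amara starts after Declan ends, so Declan has no further overlaps.
Nadia starts after Amara ends, so Amara has no further overlaps.
Lucia starts before Nadia ends → Nadia and Lucia overlap.
Omar starts before Nadia ends → Nadia and Omar overlap.
Priya starts exactly when Nadia ends (back-to-back, no overlap), so Nadia has no further overlaps.
Omar starts after Lucia ends, so Lucia has no further overlaps.
Priya starts before Omar ends → Omar and Priya overlap.
Noor starts before Omar ends → Omar and Noor overlap.
Mateo starts after Omar ends.
Noor starts after Priya ends, so Priya has no further overlaps.
Mateo starts before Noor ends → Noor and Mateo overlap.
Overlapping pairs: Lucia & Nadia, Mateo & Noor, Nadia & Omar, Noor & Omar, Omar & Priya — 5 in total.

5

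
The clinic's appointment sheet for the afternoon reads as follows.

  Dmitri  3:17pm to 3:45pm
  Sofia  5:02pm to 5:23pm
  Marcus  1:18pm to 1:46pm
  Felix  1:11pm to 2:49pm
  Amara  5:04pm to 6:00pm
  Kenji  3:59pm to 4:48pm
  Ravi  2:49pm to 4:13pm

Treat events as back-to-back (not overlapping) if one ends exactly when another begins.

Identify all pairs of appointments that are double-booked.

Check each pair: they overlap iff neither finishes before the other starts.
Sorted by start: Felix, Marcus, Ravi, Dmitri, Kenji, Sofia, Amara.
Marcus starts before Felix ends → Felix and Marcus overlap.
Ravi starts exactly when Felix ends (back-to-back, no overlap) — done with Felix.
Ravi starts after Marcus ends — done with Marcus.
Dmitri starts before Ravi ends → Ravi and Dmitri overlap.
Kenji starts before Ravi ends → Ravi and Kenji overlap.
Sofia starts after Ravi ends — done with Ravi.
Kenji starts after Dmitri ends — done with Dmitri.
Sofia starts after Kenji ends — done with Kenji.
Amara starts before Sofia ends → Sofia and Amara overlap.

Amara & Sofia, Dmitri & Ravi, Felix & Marcus, Kenji & Ravi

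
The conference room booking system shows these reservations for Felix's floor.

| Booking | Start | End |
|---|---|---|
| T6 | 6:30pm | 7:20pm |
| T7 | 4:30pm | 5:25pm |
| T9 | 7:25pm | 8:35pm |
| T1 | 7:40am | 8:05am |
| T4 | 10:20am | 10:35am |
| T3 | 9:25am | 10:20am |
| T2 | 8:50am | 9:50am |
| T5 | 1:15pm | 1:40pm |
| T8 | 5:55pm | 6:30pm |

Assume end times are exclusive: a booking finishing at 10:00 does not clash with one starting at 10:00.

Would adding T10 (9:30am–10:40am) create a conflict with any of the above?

T1: ends 8:05am at or before T10 starts 9:30am → clear.
T2: starts 8:50am before T10 ends 10:40am, and ends 9:50am after T10 starts 9:30am → overlap.
T3: starts 9:25am before T10 ends 10:40am, and ends 10:20am after T10 starts 9:30am → overlap.
T4: starts 10:20am before T10 ends 10:40am, and ends 10:35am after T10 starts 9:30am → overlap.
T5: starts 1:15pm at or after T10 ends 10:40am → clear.
T7: starts 4:30pm at or after T10 ends 10:40am → clear.
T8: starts 5:55pm at or after T10 ends 10:40am → clear.
T6: starts 6:30pm at or after T10 ends 10:40am → clear.
T9: starts 7:25pm at or after T10 ends 10:40am → clear.
T10 overlaps T2, T3, T4.

Yes — it overlaps T2, T3, T4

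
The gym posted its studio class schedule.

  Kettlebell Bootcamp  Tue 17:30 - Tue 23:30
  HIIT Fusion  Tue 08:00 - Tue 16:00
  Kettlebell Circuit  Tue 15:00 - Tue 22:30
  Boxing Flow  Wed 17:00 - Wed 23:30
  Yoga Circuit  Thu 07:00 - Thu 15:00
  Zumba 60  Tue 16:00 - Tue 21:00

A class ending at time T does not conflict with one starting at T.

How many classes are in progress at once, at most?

Sort all start/end points and keep a running count:
Tue 08:00 start HIIT Fusion → 1
Tue 15:00 start Kettlebell Circuit → 2
Tue 16:00 end HIIT Fusion → 1
Tue 16:00 start Zumba 60 → 2
Tue 17:30 start Kettlebell Bootcamp → 3
Tue 21:00 end Zumba 60 → 2
Tue 22:30 end Kettlebell Circuit → 1
Tue 23:30 end Kettlebell Bootcamp → 0
Wed 17:00 start Boxing Flow → 1
Wed 23:30 end Boxing Flow → 0
Thu 07:00 start Yoga Circuit → 1
Thu 15:00 end Yoga Circuit → 0
Peak is 3, at Tue 17:30 (Kettlebell Bootcamp, Kettlebell Circuit, Zumba 60).

3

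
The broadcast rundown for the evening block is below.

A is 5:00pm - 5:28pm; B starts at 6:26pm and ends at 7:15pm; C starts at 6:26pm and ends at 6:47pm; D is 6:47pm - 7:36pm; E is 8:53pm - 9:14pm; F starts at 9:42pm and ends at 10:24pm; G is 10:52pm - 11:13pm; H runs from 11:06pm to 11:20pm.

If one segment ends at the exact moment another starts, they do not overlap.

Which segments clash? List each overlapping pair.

B & C, B & D, G & H

Sorted by start: A, B, C, D, E, F, G, H.
B starts after A ends — done with A.
C starts before B ends → B and C overlap.
D starts before B ends → B and D overlap.
E starts after B ends — done with B.
D starts exactly when C ends (back-to-back, no overlap) — done with C.
E starts after D ends — done with D.
F starts after E ends — done with E.
G starts after F ends — done with F.
H starts before G ends → G and H overlap.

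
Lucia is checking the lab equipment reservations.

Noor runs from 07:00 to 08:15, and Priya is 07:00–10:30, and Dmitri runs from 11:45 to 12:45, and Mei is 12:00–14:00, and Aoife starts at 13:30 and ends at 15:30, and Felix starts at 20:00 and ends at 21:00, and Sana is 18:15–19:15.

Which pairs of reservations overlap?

Aoife & Mei, Dmitri & Mei, Noor & Priya

Sorted by start: Noor, Priya, Dmitri, Mei, Aoife, Sana, Felix.
Priya starts before Noor ends → Noor and Priya overlap.
Dmitri starts after Noor ends — done with Noor.
Dmitri starts after Priya ends — done with Priya.
Mei starts before Dmitri ends → Dmitri and Mei overlap.
Aoife starts after Dmitri ends — done with Dmitri.
Aoife starts before Mei ends → Mei and Aoife overlap.
Sana starts after Mei ends — done with Mei.
Sana starts after Aoife ends — done with Aoife.
Felix starts after Sana ends.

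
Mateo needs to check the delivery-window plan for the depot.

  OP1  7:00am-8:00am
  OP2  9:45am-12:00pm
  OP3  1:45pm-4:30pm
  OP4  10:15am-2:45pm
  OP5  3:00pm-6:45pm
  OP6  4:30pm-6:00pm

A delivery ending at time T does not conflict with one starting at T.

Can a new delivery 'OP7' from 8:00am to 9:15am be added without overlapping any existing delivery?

Yes — the slot is free

OP1: ends 8:00am at or before OP7 starts 8:00am → clear.
OP2: starts 9:45am at or after OP7 ends 9:15am → clear.
OP4: starts 10:15am at or after OP7 ends 9:15am → clear.
OP3: starts 1:45pm at or after OP7 ends 9:15am → clear.
OP5: starts 3:00pm at or after OP7 ends 9:15am → clear.
OP6: starts 4:30pm at or after OP7 ends 9:15am → clear.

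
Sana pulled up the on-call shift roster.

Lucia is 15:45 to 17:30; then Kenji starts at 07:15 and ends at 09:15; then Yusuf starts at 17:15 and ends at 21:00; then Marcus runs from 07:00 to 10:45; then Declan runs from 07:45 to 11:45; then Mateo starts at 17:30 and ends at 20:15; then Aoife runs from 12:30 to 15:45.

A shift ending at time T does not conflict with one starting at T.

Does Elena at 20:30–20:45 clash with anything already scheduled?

Marcus: ends 10:45 at or before Elena starts 20:30 → clear.
Kenji: ends 09:15 at or before Elena starts 20:30 → clear.
Declan: ends 11:45 at or before Elena starts 20:30 → clear.
Aoife: ends 15:45 at or before Elena starts 20:30 → clear.
Lucia: ends 17:30 at or before Elena starts 20:30 → clear.
Yusuf: starts 17:15 before Elena ends 20:45, and ends 21:00 after Elena starts 20:30 → overlap.
Mateo: ends 20:15 at or before Elena starts 20:30 → clear.
Elena overlaps Yusuf.

Yes — it overlaps Yusuf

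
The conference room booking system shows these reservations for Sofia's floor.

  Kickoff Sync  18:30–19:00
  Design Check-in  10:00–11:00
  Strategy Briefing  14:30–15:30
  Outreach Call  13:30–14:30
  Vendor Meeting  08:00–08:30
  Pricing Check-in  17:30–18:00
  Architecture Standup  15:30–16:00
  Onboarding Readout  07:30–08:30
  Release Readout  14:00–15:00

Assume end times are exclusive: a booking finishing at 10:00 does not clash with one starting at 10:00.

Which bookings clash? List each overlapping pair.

Sorted by start: Onboarding Readout, Vendor Meeting, Design Check-in, Outreach Call, Release Readout, Strategy Briefing, Architecture Standup, Pricing Check-in, Kickoff Sync.
Vendor Meeting starts before Onboarding Readout ends → Onboarding Readout and Vendor Meeting overlap.
Design Check-in starts after Onboarding Readout ends, so nothing later overlaps Onboarding Readout either.
Design Check-in starts after Vendor Meeting ends, so nothing later overlaps Vendor Meeting either.
Outreach Call starts after Design Check-in ends, so nothing later overlaps Design Check-in either.
Release Readout starts before Outreach Call ends → Outreach Call and Release Readout overlap.
Strategy Briefing starts exactly when Outreach Call ends (back-to-back, no overlap), so nothing later overlaps Outreach Call either.
Strategy Briefing starts before Release Readout ends → Release Readout and Strategy Briefing overlap.
Architecture Standup starts after Release Readout ends, so nothing later overlaps Release Readout either.
Architecture Standup starts exactly when Strategy Briefing ends (back-to-back, no overlap), so nothing later overlaps Strategy Briefing either.
Pricing Check-in starts after Architecture Standup ends, so nothing later overlaps Architecture Standup either.
Kickoff Sync starts after Pricing Check-in ends.

Onboarding Readout & Vendor Meeting, Outreach Call & Release Readout, Release Readout & Strategy Briefing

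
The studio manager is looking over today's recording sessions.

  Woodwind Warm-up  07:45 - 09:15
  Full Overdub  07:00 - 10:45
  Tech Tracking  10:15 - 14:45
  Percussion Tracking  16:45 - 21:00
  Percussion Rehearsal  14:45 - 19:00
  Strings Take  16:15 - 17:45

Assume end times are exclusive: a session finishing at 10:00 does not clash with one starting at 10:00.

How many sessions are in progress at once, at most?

3

Walk through starts and ends in time order (an end at T is processed before a start at T):
07:00 start Full Overdub → 1
07:45 start Woodwind Warm-up → 2
09:15 end Woodwind Warm-up → 1
10:15 start Tech Tracking → 2
10:45 end Full Overdub → 1
14:45 end Tech Tracking → 0
14:45 start Percussion Rehearsal → 1
16:15 start Strings Take → 2
16:45 start Percussion Tracking → 3
17:45 end Strings Take → 2
19:00 end Percussion Rehearsal → 1
21:00 end Percussion Tracking → 0
Peak is 3, at 16:45 (Percussion Rehearsal, Percussion Tracking, Strings Take).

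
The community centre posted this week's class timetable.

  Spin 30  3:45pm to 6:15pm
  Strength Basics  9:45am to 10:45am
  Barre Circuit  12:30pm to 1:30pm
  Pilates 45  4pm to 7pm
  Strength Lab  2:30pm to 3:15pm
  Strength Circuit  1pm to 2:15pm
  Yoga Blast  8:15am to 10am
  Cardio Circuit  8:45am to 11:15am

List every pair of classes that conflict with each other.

Two intervals overlap when each starts before the other ends.
Sorted by start: Yoga Blast, Cardio Circuit, Strength Basics, Barre Circuit, Strength Circuit, Strength Lab, Spin 30, Pilates 45.
Cardio Circuit starts before Yoga Blast ends → Yoga Blast and Cardio Circuit overlap.
Strength Basics starts before Yoga Blast ends → Yoga Blast and Strength Basics overlap.
Barre Circuit starts after Yoga Blast ends — done with Yoga Blast.
Strength Basics starts before Cardio Circuit ends → Cardio Circuit and Strength Basics overlap.
Barre Circuit starts after Cardio Circuit ends — done with Cardio Circuit.
Barre Circuit starts after Strength Basics ends — done with Strength Basics.
Strength Circuit starts before Barre Circuit ends → Barre Circuit and Strength Circuit overlap.
Strength Lab starts after Barre Circuit ends — done with Barre Circuit.
Strength Lab starts after Strength Circuit ends — done with Strength Circuit.
Spin 30 starts after Strength Lab ends — done with Strength Lab.
Pilates 45 starts before Spin 30 ends → Spin 30 and Pilates 45 overlap.

Barre Circuit & Strength Circuit, Cardio Circuit & Strength Basics, Cardio Circuit & Yoga Blast, Pilates 45 & Spin 30, Strength Basics & Yoga Blast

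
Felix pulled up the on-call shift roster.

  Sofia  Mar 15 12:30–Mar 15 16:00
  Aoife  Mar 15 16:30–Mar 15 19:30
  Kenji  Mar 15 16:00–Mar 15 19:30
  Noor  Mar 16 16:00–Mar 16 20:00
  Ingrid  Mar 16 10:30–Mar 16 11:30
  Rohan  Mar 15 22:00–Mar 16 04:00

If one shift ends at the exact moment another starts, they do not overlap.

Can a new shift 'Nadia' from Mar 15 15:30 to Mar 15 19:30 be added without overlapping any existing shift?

Sofia: starts Mar 15 12:30 before Nadia ends Mar 15 19:30, and ends Mar 15 16:00 after Nadia starts Mar 15 15:30 → overlap.
Kenji: starts Mar 15 16:00 before Nadia ends Mar 15 19:30, and ends Mar 15 19:30 after Nadia starts Mar 15 15:30 → overlap.
Aoife: starts Mar 15 16:30 before Nadia ends Mar 15 19:30, and ends Mar 15 19:30 after Nadia starts Mar 15 15:30 → overlap.
Rohan: starts Mar 15 22:00 at or after Nadia ends Mar 15 19:30 → clear.
Ingrid: starts Mar 16 10:30 at or after Nadia ends Mar 15 19:30 → clear.
Noor: starts Mar 16 16:00 at or after Nadia ends Mar 15 19:30 → clear.
Nadia overlaps Sofia, Kenji, Aoife.

No — it overlaps Aoife, Kenji, Sofia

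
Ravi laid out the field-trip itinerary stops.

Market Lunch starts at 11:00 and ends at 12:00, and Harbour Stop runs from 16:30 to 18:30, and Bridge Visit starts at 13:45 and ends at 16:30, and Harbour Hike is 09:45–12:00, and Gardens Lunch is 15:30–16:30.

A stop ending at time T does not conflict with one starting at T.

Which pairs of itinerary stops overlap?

Bridge Visit & Gardens Lunch, Harbour Hike & Market Lunch

Sorted by start: Harbour Hike, Market Lunch, Bridge Visit, Gardens Lunch, Harbour Stop.
Market Lunch starts before Harbour Hike ends → Harbour Hike and Market Lunch overlap.
Bridge Visit starts after Harbour Hike ends; Harbour Hike is clear from here.
Bridge Visit starts after Market Lunch ends; Market Lunch is clear from here.
Gardens Lunch starts before Bridge Visit ends → Bridge Visit and Gardens Lunch overlap.
Harbour Stop starts exactly when Bridge Visit ends (back-to-back, no overlap).
Harbour Stop starts exactly when Gardens Lunch ends (back-to-back, no overlap).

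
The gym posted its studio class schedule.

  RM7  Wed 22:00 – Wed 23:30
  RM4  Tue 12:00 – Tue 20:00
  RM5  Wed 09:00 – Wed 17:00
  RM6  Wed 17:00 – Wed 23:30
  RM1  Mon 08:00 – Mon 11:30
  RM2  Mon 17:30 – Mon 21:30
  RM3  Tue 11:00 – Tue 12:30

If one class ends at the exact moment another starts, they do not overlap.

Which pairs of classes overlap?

Two intervals overlap when each starts before the other ends.
Sorted by start: RM1, RM2, RM3, RM4, RM5, RM6, RM7.
RM2 starts after RM1 ends — done with RM1.
RM3 starts after RM2 ends — done with RM2.
RM4 starts before RM3 ends → RM3 and RM4 overlap.
RM5 starts after RM3 ends — done with RM3.
RM5 starts after RM4 ends — done with RM4.
RM6 starts exactly when RM5 ends (back-to-back, no overlap) — done with RM5.
RM7 starts before RM6 ends → RM6 and RM7 overlap.

RM3 & RM4, RM6 & RM7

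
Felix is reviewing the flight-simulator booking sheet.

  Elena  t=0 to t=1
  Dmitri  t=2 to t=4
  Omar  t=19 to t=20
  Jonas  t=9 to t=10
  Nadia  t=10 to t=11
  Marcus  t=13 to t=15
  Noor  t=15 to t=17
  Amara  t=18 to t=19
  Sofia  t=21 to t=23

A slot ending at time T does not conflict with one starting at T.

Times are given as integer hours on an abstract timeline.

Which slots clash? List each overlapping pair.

Two intervals overlap when each starts before the other ends.
Sorted by start: Elena, Dmitri, Jonas, Nadia, Marcus, Noor, Amara, Omar, Sofia.
Dmitri starts after Elena ends; Elena is clear from here.
Jonas starts after Dmitri ends; Dmitri is clear from here.
Nadia starts exactly when Jonas ends (back-to-back, no overlap); Jonas is clear from here.
Marcus starts after Nadia ends; Nadia is clear from here.
Noor starts exactly when Marcus ends (back-to-back, no overlap); Marcus is clear from here.
Amara starts after Noor ends; Noor is clear from here.
Omar starts exactly when Amara ends (back-to-back, no overlap); Amara is clear from here.
Sofia starts after Omar ends.

no overlapping pairs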